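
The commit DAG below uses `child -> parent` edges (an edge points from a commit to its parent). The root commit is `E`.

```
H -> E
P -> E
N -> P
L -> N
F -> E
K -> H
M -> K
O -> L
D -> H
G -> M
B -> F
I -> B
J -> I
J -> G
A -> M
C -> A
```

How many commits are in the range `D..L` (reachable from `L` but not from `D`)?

3

Reachable from L: {E, L, N, P}.
Reachable from D: {D, E, H}.
In L's history but not D's: {L, N, P} — 3 commits.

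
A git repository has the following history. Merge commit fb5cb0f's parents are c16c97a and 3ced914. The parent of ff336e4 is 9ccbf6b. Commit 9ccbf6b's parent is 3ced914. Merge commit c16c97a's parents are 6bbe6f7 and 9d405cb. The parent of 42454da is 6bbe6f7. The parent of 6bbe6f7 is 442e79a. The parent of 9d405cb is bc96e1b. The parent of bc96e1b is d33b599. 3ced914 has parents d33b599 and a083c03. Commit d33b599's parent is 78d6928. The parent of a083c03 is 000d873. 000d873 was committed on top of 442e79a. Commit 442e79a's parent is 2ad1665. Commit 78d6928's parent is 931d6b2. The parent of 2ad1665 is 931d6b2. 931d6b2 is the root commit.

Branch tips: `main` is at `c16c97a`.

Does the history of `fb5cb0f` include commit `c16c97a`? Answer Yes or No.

Yes

Ancestors of fb5cb0f (commits reachable by following parents): {000d873, 2ad1665, 3ced914, 442e79a, 6bbe6f7, 78d6928, 931d6b2, 9d405cb, a083c03, bc96e1b, c16c97a, d33b599, fb5cb0f}.
c16c97a is in that set, so it is an ancestor of fb5cb0f.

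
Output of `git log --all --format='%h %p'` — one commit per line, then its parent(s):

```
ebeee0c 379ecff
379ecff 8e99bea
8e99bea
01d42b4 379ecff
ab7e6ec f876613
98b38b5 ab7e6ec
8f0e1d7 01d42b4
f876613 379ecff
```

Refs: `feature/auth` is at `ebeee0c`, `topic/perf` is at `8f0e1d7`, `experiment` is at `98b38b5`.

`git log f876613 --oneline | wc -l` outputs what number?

Walking parent pointers from f876613: reachable set = {379ecff, 8e99bea, f876613}.
That is 3 commits.

3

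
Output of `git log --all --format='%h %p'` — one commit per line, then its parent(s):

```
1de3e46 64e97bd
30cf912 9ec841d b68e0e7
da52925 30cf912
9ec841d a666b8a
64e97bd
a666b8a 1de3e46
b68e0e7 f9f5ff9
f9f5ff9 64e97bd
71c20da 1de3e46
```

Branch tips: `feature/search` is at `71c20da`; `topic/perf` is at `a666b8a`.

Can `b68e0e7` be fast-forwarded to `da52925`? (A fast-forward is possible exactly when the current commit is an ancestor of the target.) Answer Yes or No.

A fast-forward from b68e0e7 to da52925 is possible iff b68e0e7 is an ancestor of da52925.
Ancestors of da52925: {1de3e46, 30cf912, 64e97bd, 9ec841d, a666b8a, b68e0e7, da52925, f9f5ff9}.
b68e0e7 is among them, so fast-forward is possible.

Yes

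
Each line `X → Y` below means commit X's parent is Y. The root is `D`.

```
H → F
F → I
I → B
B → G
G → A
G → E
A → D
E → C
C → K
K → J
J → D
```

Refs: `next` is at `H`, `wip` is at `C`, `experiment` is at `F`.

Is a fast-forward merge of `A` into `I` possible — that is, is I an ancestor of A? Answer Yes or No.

No

A fast-forward from I to A is possible iff I is an ancestor of A.
Ancestors of A: {A, D}.
I is not among them, so fast-forward is not possible.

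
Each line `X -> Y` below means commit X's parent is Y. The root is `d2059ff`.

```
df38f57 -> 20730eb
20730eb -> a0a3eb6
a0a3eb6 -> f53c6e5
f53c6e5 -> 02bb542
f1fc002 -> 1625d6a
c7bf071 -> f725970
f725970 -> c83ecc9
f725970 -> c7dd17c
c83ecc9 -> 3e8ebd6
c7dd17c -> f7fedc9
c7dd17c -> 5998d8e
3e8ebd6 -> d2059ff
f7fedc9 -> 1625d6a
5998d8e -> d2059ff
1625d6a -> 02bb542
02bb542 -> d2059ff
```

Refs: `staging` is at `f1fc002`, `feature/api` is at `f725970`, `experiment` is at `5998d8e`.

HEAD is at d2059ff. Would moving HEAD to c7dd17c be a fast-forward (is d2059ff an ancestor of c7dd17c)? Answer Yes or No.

Yes

A fast-forward from d2059ff to c7dd17c is possible iff d2059ff is an ancestor of c7dd17c.
Ancestors of c7dd17c: {02bb542, 1625d6a, 5998d8e, c7dd17c, d2059ff, f7fedc9}.
d2059ff is among them, so fast-forward is possible.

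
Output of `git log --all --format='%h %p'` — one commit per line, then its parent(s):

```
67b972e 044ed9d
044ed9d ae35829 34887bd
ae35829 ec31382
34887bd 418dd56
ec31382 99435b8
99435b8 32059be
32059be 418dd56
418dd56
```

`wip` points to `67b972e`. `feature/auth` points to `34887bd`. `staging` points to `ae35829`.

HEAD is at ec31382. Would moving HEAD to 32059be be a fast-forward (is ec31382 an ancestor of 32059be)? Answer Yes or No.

No

A fast-forward from ec31382 to 32059be is possible iff ec31382 is an ancestor of 32059be.
Ancestors of 32059be: {32059be, 418dd56}.
ec31382 is not among them, so fast-forward is not possible.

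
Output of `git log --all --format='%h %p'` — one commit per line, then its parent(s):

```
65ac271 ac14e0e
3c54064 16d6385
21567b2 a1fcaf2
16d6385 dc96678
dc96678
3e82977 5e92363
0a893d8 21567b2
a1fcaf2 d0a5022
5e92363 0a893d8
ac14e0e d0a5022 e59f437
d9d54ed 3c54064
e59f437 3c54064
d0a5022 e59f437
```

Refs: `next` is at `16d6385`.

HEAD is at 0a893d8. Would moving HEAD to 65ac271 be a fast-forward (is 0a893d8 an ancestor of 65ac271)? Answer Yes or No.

A fast-forward from 0a893d8 to 65ac271 is possible iff 0a893d8 is an ancestor of 65ac271.
Ancestors of 65ac271: {16d6385, 3c54064, 65ac271, ac14e0e, d0a5022, dc96678, e59f437}.
0a893d8 is not among them, so fast-forward is not possible.

No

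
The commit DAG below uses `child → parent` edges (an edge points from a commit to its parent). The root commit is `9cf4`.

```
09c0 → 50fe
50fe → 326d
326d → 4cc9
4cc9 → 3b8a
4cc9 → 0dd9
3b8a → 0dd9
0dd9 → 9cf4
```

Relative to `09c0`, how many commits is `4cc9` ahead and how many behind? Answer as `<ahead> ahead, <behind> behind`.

0 ahead, 3 behind

Reachable from 4cc9: {0dd9, 3b8a, 4cc9, 9cf4}.
Reachable from 09c0: {09c0, 0dd9, 326d, 3b8a, 4cc9, 50fe, 9cf4}.
Only in 4cc9's history (ahead): {} — 0.
Only in 09c0's history (behind): {09c0, 326d, 50fe} — 3.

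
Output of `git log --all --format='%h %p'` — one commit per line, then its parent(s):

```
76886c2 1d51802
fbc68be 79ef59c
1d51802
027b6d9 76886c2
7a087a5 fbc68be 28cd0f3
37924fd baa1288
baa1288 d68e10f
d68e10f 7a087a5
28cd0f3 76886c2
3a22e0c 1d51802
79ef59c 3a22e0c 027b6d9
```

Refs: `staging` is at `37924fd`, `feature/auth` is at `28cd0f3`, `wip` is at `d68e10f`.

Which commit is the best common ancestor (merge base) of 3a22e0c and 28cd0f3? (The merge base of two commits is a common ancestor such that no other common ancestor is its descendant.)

1d51802

Ancestors of 3a22e0c: {1d51802, 3a22e0c}.
Ancestors of 28cd0f3: {1d51802, 28cd0f3, 76886c2}.
Common ancestors: {1d51802}.
The only common ancestor is 1d51802, so it is the merge base.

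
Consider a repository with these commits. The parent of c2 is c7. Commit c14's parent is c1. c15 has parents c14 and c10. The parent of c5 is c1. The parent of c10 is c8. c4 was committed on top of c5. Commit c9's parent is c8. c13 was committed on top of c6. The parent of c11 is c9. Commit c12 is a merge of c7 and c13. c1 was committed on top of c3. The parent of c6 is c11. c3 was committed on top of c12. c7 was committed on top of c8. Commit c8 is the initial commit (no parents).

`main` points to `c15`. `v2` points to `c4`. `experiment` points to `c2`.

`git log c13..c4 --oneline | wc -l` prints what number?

6

Reachable from c4: {c1, c11, c12, c13, c3, c4, c5, c6, c7, c8, c9}.
Reachable from c13: {c11, c13, c6, c8, c9}.
In c4's history but not c13's: {c1, c12, c3, c4, c5, c7} — 6 commits.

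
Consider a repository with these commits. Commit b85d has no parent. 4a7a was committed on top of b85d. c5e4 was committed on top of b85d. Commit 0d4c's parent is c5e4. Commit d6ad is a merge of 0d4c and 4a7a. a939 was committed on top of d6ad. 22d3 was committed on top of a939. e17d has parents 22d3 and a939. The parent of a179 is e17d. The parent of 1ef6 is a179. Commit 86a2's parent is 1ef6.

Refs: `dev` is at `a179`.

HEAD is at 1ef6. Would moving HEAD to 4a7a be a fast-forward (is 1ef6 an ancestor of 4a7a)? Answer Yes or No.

A fast-forward from 1ef6 to 4a7a is possible iff 1ef6 is an ancestor of 4a7a.
Ancestors of 4a7a: {4a7a, b85d}.
1ef6 is not among them, so fast-forward is not possible.

No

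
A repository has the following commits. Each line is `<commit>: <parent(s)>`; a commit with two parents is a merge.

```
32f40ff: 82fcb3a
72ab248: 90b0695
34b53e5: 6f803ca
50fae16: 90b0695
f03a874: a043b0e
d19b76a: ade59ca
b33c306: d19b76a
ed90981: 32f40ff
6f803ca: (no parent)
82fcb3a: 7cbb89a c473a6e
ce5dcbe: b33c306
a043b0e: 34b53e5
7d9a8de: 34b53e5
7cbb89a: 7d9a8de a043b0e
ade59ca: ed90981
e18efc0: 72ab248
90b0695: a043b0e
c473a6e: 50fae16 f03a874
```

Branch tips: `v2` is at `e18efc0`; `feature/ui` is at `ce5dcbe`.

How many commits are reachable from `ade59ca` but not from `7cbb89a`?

8

Reachable from ade59ca: {32f40ff, 34b53e5, 50fae16, 6f803ca, 7cbb89a, 7d9a8de, 82fcb3a, 90b0695, a043b0e, ade59ca, c473a6e, ed90981, f03a874}.
Reachable from 7cbb89a: {34b53e5, 6f803ca, 7cbb89a, 7d9a8de, a043b0e}.
In ade59ca's history but not 7cbb89a's: {32f40ff, 50fae16, 82fcb3a, 90b0695, ade59ca, c473a6e, ed90981, f03a874} — 8 commits.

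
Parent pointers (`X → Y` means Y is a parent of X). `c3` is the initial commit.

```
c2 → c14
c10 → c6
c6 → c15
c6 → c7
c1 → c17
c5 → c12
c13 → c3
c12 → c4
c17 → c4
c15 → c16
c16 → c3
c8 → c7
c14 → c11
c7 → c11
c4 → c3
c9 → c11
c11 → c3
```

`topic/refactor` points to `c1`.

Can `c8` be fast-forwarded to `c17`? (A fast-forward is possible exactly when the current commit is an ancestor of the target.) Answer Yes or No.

A fast-forward from c8 to c17 is possible iff c8 is an ancestor of c17.
Ancestors of c17: {c17, c3, c4}.
c8 is not among them, so fast-forward is not possible.

No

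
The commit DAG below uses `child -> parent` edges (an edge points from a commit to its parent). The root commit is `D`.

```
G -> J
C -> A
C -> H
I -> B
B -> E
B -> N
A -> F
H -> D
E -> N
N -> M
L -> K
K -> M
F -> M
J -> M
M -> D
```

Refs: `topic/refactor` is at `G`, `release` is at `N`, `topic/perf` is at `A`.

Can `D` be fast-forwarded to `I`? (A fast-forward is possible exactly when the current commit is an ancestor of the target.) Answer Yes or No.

Yes

A fast-forward from D to I is possible iff D is an ancestor of I.
Ancestors of I: {B, D, E, I, M, N}.
D is among them, so fast-forward is possible.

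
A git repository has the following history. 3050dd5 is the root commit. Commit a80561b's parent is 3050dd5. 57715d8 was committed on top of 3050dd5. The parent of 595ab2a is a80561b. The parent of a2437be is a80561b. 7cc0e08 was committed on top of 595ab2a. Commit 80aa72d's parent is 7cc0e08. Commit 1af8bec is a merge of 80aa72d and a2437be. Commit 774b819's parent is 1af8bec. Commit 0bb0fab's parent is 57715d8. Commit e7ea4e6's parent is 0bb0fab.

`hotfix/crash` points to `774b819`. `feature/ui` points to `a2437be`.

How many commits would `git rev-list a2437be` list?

Walking parent pointers from a2437be: reachable set = {3050dd5, a2437be, a80561b}.
That is 3 commits.

3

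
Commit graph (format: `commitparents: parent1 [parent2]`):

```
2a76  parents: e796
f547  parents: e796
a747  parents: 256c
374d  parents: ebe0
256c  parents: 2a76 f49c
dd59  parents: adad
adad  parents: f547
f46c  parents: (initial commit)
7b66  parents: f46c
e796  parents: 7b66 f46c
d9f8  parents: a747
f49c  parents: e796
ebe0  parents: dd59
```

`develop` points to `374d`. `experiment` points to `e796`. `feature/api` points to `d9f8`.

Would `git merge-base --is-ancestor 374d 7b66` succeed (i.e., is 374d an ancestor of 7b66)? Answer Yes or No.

Ancestors of 7b66: {7b66, f46c}.
374d is not in that set, so it is not an ancestor of 7b66.

No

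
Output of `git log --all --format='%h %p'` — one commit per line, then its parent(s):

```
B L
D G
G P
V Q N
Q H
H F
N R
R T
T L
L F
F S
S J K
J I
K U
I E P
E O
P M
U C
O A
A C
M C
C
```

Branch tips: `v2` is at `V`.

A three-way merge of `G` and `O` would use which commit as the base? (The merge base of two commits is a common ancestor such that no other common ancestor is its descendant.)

Ancestors of G: {C, G, M, P}.
Ancestors of O: {A, C, O}.
Common ancestors: {C}.
The only common ancestor is C, so it is the merge base.

C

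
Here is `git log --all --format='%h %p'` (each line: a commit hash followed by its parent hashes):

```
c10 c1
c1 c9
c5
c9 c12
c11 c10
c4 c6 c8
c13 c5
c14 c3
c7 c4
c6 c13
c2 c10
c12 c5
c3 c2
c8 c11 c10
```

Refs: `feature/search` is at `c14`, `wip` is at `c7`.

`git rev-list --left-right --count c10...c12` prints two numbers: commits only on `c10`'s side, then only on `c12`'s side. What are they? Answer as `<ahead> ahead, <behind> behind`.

Reachable from c10: {c1, c10, c12, c5, c9}.
Reachable from c12: {c12, c5}.
Only in c10's history (ahead): {c1, c10, c9} — 3.
Only in c12's history (behind): {} — 0.

3 ahead, 0 behind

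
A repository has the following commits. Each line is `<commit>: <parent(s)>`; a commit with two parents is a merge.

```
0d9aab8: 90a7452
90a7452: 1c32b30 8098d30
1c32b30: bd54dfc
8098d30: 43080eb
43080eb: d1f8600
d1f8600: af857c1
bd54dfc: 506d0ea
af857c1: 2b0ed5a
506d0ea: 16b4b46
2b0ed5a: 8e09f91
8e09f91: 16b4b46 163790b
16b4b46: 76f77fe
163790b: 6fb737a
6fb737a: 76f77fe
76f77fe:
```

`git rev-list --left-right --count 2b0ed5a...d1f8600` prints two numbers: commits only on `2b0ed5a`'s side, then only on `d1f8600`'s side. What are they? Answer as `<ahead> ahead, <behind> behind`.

Reachable from 2b0ed5a: {163790b, 16b4b46, 2b0ed5a, 6fb737a, 76f77fe, 8e09f91}.
Reachable from d1f8600: {163790b, 16b4b46, 2b0ed5a, 6fb737a, 76f77fe, 8e09f91, af857c1, d1f8600}.
Only in 2b0ed5a's history (ahead): {} — 0.
Only in d1f8600's history (behind): {af857c1, d1f8600} — 2.

0 ahead, 2 behind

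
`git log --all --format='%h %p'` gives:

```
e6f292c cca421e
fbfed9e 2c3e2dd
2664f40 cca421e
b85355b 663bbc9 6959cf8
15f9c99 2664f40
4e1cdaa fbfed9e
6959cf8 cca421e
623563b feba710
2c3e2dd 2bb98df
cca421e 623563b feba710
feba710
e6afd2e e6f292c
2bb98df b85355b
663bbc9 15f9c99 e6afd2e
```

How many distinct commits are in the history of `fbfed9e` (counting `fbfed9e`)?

Walking parent pointers from fbfed9e: reachable set = {15f9c99, 2664f40, 2bb98df, 2c3e2dd, 623563b, 663bbc9, 6959cf8, b85355b, cca421e, e6afd2e, e6f292c, fbfed9e, feba710}.
That is 13 commits.

13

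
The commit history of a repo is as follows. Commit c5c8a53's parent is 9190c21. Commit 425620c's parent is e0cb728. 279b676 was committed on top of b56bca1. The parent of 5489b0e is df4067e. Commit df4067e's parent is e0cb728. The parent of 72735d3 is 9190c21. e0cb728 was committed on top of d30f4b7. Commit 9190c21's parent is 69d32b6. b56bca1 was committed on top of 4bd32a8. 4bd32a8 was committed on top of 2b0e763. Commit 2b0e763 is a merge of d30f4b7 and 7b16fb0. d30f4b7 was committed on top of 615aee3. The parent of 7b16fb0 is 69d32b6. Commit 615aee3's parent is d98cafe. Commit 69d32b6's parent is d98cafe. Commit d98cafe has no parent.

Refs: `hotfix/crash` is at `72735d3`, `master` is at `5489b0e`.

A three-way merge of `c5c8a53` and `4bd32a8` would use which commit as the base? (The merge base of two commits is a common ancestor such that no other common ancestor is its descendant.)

69d32b6

Ancestors of c5c8a53: {69d32b6, 9190c21, c5c8a53, d98cafe}.
Ancestors of 4bd32a8: {2b0e763, 4bd32a8, 615aee3, 69d32b6, 7b16fb0, d30f4b7, d98cafe}.
Common ancestors: {69d32b6, d98cafe}.
Among these, 69d32b6 is not an ancestor of any other common ancestor — it is the merge base.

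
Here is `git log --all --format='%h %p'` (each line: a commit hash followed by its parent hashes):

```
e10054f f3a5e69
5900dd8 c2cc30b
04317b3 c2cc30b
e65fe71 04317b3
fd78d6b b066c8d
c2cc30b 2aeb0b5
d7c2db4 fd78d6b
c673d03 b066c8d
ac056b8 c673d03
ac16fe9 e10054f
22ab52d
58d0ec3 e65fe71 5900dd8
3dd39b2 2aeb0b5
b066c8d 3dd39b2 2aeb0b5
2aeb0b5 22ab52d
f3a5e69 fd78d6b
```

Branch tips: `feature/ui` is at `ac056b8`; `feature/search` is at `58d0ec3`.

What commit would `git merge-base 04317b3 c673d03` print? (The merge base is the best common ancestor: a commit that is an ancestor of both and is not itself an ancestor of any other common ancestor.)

Ancestors of 04317b3: {04317b3, 22ab52d, 2aeb0b5, c2cc30b}.
Ancestors of c673d03: {22ab52d, 2aeb0b5, 3dd39b2, b066c8d, c673d03}.
Common ancestors: {22ab52d, 2aeb0b5}.
Among these, 2aeb0b5 is not an ancestor of any other common ancestor — it is the merge base.

2aeb0b5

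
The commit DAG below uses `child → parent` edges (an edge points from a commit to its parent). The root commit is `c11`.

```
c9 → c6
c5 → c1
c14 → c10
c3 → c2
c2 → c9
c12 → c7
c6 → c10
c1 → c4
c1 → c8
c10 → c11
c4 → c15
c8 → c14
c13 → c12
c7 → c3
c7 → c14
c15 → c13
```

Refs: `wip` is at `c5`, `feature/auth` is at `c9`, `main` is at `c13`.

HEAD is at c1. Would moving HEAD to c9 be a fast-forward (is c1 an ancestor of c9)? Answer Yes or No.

No

A fast-forward from c1 to c9 is possible iff c1 is an ancestor of c9.
Ancestors of c9: {c10, c11, c6, c9}.
c1 is not among them, so fast-forward is not possible.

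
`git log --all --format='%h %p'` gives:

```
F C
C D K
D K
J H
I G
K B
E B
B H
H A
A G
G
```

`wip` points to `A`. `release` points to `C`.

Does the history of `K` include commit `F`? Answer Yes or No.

Ancestors of K: {A, B, G, H, K}.
F is not in that set, so it is not an ancestor of K.

No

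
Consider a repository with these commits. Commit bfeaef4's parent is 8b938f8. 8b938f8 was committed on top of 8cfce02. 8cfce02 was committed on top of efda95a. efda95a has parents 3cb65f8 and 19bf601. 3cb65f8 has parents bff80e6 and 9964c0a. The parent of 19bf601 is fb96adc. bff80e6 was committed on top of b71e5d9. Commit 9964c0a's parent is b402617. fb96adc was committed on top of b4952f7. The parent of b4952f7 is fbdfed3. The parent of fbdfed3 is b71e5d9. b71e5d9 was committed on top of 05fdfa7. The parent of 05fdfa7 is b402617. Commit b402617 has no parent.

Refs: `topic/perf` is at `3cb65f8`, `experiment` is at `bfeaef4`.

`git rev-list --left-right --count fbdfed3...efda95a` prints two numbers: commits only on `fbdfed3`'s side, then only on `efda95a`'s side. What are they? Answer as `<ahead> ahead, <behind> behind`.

0 ahead, 7 behind

Reachable from fbdfed3: {05fdfa7, b402617, b71e5d9, fbdfed3}.
Reachable from efda95a: {05fdfa7, 19bf601, 3cb65f8, 9964c0a, b402617, b4952f7, b71e5d9, bff80e6, efda95a, fb96adc, fbdfed3}.
Only in fbdfed3's history (ahead): {} — 0.
Only in efda95a's history (behind): {19bf601, 3cb65f8, 9964c0a, b4952f7, bff80e6, efda95a, fb96adc} — 7.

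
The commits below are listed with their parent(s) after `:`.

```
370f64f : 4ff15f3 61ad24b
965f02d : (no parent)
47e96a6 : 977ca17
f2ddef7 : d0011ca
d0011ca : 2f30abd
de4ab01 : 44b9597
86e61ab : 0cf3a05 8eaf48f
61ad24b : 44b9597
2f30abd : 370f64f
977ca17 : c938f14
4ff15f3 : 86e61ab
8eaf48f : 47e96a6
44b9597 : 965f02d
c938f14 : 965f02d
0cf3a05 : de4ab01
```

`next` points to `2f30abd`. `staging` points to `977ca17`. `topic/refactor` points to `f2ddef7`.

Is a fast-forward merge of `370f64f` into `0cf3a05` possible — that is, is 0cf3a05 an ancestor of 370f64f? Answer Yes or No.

Yes

A fast-forward from 0cf3a05 to 370f64f is possible iff 0cf3a05 is an ancestor of 370f64f.
Ancestors of 370f64f: {0cf3a05, 370f64f, 44b9597, 47e96a6, 4ff15f3, 61ad24b, 86e61ab, 8eaf48f, 965f02d, 977ca17, c938f14, de4ab01}.
0cf3a05 is among them, so fast-forward is possible.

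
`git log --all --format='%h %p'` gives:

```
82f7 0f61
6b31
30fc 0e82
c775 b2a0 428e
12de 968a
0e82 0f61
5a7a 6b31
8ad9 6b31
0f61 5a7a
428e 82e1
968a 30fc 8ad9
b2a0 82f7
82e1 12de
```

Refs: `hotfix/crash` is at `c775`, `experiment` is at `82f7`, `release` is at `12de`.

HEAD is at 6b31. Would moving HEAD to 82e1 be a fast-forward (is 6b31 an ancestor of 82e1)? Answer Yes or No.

Yes

A fast-forward from 6b31 to 82e1 is possible iff 6b31 is an ancestor of 82e1.
Ancestors of 82e1: {0e82, 0f61, 12de, 30fc, 5a7a, 6b31, 82e1, 8ad9, 968a}.
6b31 is among them, so fast-forward is possible.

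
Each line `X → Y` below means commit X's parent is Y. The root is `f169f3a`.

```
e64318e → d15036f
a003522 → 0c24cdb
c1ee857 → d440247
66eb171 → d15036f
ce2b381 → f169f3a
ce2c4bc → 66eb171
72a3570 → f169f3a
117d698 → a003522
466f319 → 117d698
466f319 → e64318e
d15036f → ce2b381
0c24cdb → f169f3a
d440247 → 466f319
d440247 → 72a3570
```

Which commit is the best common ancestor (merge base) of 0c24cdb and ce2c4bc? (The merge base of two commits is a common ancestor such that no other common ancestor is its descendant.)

Ancestors of 0c24cdb: {0c24cdb, f169f3a}.
Ancestors of ce2c4bc: {66eb171, ce2b381, ce2c4bc, d15036f, f169f3a}.
Common ancestors: {f169f3a}.
The only common ancestor is f169f3a, so it is the merge base.

f169f3a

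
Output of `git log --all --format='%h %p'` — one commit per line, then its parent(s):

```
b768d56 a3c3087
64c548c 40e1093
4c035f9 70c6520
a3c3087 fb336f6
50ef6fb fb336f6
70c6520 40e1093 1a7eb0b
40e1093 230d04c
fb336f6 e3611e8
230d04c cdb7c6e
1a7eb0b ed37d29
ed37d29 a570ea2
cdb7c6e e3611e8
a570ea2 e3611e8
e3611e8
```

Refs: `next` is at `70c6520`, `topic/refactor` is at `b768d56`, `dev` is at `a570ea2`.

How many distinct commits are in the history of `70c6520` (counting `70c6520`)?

Walking parent pointers from 70c6520: reachable set = {1a7eb0b, 230d04c, 40e1093, 70c6520, a570ea2, cdb7c6e, e3611e8, ed37d29}.
That is 8 commits.

8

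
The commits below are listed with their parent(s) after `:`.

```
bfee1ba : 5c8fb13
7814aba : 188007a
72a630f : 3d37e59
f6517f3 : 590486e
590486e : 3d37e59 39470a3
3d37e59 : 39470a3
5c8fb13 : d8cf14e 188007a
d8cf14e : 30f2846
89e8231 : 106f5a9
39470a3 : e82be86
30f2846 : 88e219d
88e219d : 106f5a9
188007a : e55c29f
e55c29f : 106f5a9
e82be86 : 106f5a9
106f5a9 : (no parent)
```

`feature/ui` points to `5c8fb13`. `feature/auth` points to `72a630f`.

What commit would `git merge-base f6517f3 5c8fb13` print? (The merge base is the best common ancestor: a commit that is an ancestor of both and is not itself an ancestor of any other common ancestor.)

106f5a9

Ancestors of f6517f3: {106f5a9, 39470a3, 3d37e59, 590486e, e82be86, f6517f3}.
Ancestors of 5c8fb13: {106f5a9, 188007a, 30f2846, 5c8fb13, 88e219d, d8cf14e, e55c29f}.
Common ancestors: {106f5a9}.
The only common ancestor is 106f5a9, so it is the merge base.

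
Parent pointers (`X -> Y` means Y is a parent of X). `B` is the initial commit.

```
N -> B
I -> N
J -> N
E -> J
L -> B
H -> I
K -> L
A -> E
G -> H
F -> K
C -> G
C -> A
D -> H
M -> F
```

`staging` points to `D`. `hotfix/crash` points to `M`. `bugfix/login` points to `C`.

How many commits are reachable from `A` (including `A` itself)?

Walking parent pointers from A: reachable set = {A, B, E, J, N}.
That is 5 commits.

5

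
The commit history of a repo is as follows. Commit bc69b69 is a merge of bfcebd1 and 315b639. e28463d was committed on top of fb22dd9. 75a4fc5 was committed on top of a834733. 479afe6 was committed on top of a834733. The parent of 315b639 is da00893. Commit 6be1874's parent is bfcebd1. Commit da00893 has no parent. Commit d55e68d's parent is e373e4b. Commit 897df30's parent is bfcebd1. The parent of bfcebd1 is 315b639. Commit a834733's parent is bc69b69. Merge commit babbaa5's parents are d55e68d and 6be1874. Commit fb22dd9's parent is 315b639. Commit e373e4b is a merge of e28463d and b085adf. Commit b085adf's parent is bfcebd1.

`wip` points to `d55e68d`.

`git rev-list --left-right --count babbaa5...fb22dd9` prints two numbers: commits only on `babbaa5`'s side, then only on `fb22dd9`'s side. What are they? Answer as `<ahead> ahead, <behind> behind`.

7 ahead, 0 behind

Reachable from babbaa5: {315b639, 6be1874, b085adf, babbaa5, bfcebd1, d55e68d, da00893, e28463d, e373e4b, fb22dd9}.
Reachable from fb22dd9: {315b639, da00893, fb22dd9}.
Only in babbaa5's history (ahead): {6be1874, b085adf, babbaa5, bfcebd1, d55e68d, e28463d, e373e4b} — 7.
Only in fb22dd9's history (behind): {} — 0.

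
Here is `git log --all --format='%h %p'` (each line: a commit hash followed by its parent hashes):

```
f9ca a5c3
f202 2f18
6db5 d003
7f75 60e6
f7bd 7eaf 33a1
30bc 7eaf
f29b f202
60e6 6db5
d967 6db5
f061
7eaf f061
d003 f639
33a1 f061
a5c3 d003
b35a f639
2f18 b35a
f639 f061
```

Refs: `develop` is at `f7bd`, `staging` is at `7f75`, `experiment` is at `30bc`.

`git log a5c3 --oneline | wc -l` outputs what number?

Walking parent pointers from a5c3: reachable set = {a5c3, d003, f061, f639}.
That is 4 commits.

4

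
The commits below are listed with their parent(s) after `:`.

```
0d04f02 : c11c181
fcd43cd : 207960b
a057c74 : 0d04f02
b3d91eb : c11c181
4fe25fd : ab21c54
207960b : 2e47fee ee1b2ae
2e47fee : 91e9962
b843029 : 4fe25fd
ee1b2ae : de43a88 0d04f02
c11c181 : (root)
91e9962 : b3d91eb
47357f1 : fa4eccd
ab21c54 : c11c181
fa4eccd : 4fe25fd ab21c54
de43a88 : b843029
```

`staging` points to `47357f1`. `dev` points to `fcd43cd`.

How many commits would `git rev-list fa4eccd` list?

4

Walking parent pointers from fa4eccd: reachable set = {4fe25fd, ab21c54, c11c181, fa4eccd}.
That is 4 commits.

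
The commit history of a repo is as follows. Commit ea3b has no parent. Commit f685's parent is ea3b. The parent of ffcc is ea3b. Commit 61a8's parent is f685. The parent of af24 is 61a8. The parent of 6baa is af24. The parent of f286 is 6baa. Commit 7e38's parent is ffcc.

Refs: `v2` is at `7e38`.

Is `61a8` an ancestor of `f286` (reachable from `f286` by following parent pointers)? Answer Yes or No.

Yes

Ancestors of f286 (commits reachable by following parents): {61a8, 6baa, af24, ea3b, f286, f685}.
61a8 is in that set, so it is an ancestor of f286.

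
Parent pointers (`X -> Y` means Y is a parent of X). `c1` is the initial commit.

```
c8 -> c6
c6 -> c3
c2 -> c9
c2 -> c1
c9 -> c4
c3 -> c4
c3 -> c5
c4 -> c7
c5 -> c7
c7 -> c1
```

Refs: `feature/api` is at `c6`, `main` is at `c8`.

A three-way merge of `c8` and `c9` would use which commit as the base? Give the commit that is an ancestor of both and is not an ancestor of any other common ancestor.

c4

Ancestors of c8: {c1, c3, c4, c5, c6, c7, c8}.
Ancestors of c9: {c1, c4, c7, c9}.
Common ancestors: {c1, c4, c7}.
Among these, c4 is not an ancestor of any other common ancestor — it is the merge base.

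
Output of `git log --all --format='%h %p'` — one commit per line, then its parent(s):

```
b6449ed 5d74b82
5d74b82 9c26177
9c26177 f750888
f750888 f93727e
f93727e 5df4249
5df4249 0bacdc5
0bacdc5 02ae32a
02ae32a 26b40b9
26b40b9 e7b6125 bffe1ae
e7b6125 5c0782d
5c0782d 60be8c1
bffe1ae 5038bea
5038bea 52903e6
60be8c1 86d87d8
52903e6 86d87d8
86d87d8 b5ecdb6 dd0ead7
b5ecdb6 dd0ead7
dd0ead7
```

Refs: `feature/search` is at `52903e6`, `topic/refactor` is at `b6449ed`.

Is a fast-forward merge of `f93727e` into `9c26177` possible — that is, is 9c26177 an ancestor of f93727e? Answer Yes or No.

A fast-forward from 9c26177 to f93727e is possible iff 9c26177 is an ancestor of f93727e.
Ancestors of f93727e: {02ae32a, 0bacdc5, 26b40b9, 5038bea, 52903e6, 5c0782d, 5df4249, 60be8c1, 86d87d8, b5ecdb6, bffe1ae, dd0ead7, e7b6125, f93727e}.
9c26177 is not among them, so fast-forward is not possible.

No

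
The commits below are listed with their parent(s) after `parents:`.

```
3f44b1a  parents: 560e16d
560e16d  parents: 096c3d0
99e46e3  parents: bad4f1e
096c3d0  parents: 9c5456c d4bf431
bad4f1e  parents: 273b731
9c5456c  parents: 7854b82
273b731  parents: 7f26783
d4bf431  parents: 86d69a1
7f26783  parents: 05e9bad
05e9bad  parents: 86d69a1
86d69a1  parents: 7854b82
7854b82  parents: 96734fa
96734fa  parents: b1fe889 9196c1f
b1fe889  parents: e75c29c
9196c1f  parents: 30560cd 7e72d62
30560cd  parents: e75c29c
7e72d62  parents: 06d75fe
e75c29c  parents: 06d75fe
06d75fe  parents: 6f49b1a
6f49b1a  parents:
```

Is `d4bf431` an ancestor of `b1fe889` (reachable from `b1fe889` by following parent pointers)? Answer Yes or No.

Ancestors of b1fe889: {06d75fe, 6f49b1a, b1fe889, e75c29c}.
d4bf431 is not in that set, so it is not an ancestor of b1fe889.

No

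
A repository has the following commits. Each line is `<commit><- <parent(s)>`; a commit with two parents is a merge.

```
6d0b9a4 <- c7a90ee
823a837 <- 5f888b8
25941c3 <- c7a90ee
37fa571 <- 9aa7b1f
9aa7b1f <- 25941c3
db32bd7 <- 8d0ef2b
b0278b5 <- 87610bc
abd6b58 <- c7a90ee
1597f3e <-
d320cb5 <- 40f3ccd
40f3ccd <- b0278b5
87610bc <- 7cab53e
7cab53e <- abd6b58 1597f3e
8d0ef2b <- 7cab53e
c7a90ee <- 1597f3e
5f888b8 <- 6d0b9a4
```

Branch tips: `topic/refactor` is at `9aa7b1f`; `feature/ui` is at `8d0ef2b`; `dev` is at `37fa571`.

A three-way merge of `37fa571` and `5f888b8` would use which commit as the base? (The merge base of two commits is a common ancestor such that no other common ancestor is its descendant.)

Ancestors of 37fa571: {1597f3e, 25941c3, 37fa571, 9aa7b1f, c7a90ee}.
Ancestors of 5f888b8: {1597f3e, 5f888b8, 6d0b9a4, c7a90ee}.
Common ancestors: {1597f3e, c7a90ee}.
Among these, c7a90ee is not an ancestor of any other common ancestor — it is the merge base.

c7a90ee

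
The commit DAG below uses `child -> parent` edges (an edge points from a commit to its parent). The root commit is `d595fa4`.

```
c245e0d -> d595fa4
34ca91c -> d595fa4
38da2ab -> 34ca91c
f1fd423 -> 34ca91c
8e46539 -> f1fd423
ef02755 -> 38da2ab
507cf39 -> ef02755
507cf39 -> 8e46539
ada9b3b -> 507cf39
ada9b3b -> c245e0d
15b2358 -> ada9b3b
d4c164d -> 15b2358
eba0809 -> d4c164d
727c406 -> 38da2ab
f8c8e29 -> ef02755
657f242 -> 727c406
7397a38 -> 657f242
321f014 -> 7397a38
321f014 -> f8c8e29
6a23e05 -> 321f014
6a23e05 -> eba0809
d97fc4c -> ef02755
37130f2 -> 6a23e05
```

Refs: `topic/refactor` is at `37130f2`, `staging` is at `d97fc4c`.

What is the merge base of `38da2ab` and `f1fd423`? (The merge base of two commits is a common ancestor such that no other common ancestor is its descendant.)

Ancestors of 38da2ab: {34ca91c, 38da2ab, d595fa4}.
Ancestors of f1fd423: {34ca91c, d595fa4, f1fd423}.
Common ancestors: {34ca91c, d595fa4}.
Among these, 34ca91c is not an ancestor of any other common ancestor — it is the merge base.

34ca91c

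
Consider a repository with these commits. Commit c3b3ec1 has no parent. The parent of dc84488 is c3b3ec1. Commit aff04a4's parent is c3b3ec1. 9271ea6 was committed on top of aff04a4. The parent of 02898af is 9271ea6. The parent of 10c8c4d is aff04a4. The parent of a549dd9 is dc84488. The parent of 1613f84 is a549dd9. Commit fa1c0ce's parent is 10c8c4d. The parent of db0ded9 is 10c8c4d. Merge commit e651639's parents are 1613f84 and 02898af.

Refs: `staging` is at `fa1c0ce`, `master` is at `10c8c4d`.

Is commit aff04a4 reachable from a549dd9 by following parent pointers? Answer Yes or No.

Ancestors of a549dd9: {a549dd9, c3b3ec1, dc84488}.
aff04a4 is not in that set, so it is not an ancestor of a549dd9.

No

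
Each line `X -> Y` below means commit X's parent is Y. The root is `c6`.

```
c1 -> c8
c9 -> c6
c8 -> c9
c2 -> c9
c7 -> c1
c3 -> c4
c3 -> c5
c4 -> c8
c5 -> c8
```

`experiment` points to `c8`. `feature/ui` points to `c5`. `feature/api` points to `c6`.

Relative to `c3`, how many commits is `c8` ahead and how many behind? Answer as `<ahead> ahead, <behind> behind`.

0 ahead, 3 behind

Reachable from c8: {c6, c8, c9}.
Reachable from c3: {c3, c4, c5, c6, c8, c9}.
Only in c8's history (ahead): {} — 0.
Only in c3's history (behind): {c3, c4, c5} — 3.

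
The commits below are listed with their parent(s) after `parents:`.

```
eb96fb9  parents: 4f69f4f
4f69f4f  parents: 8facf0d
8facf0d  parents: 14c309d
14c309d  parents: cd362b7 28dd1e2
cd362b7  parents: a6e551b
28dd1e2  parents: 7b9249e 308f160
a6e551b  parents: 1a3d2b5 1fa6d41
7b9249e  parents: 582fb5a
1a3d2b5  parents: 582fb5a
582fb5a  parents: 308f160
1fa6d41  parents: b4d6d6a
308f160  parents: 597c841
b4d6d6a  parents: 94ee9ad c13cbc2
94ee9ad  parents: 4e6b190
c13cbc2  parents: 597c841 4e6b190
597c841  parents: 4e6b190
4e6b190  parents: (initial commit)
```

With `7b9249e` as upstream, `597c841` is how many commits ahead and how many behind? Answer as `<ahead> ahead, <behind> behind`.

Reachable from 597c841: {4e6b190, 597c841}.
Reachable from 7b9249e: {308f160, 4e6b190, 582fb5a, 597c841, 7b9249e}.
Only in 597c841's history (ahead): {} — 0.
Only in 7b9249e's history (behind): {308f160, 582fb5a, 7b9249e} — 3.

0 ahead, 3 behind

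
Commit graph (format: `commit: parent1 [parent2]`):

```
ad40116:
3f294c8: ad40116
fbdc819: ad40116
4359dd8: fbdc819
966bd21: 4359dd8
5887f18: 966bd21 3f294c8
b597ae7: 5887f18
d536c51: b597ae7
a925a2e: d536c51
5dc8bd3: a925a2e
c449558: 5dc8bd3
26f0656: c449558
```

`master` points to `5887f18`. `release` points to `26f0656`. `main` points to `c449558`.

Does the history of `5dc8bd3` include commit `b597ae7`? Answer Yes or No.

Ancestors of 5dc8bd3 (commits reachable by following parents): {3f294c8, 4359dd8, 5887f18, 5dc8bd3, 966bd21, a925a2e, ad40116, b597ae7, d536c51, fbdc819}.
b597ae7 is in that set, so it is an ancestor of 5dc8bd3.

Yes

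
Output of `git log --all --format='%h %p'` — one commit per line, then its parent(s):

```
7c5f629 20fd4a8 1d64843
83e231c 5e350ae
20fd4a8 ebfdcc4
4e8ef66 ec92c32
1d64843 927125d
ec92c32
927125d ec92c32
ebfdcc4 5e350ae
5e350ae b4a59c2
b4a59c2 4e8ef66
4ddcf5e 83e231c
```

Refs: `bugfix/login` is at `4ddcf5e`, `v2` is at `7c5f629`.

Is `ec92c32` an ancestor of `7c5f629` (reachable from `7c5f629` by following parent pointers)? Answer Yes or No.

Yes

Ancestors of 7c5f629 (commits reachable by following parents): {1d64843, 20fd4a8, 4e8ef66, 5e350ae, 7c5f629, 927125d, b4a59c2, ebfdcc4, ec92c32}.
ec92c32 is in that set, so it is an ancestor of 7c5f629.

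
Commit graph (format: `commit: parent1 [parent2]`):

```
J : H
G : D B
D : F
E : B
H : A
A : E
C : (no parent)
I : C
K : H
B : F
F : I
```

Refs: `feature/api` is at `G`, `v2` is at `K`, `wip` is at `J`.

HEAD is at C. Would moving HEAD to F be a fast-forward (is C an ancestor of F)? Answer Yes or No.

Yes

A fast-forward from C to F is possible iff C is an ancestor of F.
Ancestors of F: {C, F, I}.
C is among them, so fast-forward is possible.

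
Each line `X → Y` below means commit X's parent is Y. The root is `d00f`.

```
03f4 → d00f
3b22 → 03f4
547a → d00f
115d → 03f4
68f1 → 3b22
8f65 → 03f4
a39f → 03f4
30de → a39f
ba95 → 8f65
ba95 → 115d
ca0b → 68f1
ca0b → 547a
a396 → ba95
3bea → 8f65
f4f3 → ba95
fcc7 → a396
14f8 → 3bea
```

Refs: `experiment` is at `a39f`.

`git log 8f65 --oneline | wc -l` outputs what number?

3

Walking parent pointers from 8f65: reachable set = {03f4, 8f65, d00f}.
That is 3 commits.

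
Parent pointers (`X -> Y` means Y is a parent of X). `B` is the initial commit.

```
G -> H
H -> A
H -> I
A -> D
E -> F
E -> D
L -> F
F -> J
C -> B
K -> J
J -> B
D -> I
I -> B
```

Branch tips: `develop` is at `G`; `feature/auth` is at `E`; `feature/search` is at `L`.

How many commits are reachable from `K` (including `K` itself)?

Walking parent pointers from K: reachable set = {B, J, K}.
That is 3 commits.

3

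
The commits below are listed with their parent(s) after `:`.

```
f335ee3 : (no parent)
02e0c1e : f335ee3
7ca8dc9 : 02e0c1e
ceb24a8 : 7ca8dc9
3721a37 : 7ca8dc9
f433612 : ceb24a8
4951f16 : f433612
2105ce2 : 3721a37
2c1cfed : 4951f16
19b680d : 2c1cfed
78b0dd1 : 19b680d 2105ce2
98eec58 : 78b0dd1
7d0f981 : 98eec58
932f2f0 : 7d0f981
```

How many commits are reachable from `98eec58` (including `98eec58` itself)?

12

Walking parent pointers from 98eec58: reachable set = {02e0c1e, 19b680d, 2105ce2, 2c1cfed, 3721a37, 4951f16, 78b0dd1, 7ca8dc9, 98eec58, ceb24a8, f335ee3, f433612}.
That is 12 commits.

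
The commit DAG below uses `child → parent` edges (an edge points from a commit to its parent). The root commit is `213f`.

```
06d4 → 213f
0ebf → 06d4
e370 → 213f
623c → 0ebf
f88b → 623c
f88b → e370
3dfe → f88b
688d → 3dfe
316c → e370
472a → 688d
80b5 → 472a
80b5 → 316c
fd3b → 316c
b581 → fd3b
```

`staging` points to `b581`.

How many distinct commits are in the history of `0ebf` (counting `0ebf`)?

Walking parent pointers from 0ebf: reachable set = {06d4, 0ebf, 213f}.
That is 3 commits.

3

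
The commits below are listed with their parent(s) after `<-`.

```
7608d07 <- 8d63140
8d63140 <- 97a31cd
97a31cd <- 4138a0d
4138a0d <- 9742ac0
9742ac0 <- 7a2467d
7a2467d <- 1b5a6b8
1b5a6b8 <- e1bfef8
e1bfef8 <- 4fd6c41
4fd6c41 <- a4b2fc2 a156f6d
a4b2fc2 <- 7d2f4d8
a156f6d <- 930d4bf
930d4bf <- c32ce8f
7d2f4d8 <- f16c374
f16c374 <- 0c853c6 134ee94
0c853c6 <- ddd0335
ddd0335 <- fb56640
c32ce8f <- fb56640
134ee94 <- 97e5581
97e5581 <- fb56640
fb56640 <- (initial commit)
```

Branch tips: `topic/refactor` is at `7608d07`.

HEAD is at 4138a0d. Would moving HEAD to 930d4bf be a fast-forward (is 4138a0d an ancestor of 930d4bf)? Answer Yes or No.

A fast-forward from 4138a0d to 930d4bf is possible iff 4138a0d is an ancestor of 930d4bf.
Ancestors of 930d4bf: {930d4bf, c32ce8f, fb56640}.
4138a0d is not among them, so fast-forward is not possible.

No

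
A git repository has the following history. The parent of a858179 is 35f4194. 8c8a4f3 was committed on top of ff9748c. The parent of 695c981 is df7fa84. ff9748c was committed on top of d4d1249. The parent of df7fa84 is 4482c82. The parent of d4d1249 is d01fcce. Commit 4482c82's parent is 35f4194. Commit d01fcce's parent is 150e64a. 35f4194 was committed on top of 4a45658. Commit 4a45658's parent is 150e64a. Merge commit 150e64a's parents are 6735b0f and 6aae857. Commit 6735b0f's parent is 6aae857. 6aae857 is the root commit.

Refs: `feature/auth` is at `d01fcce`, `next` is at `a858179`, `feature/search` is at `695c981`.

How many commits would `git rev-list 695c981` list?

Walking parent pointers from 695c981: reachable set = {150e64a, 35f4194, 4482c82, 4a45658, 6735b0f, 695c981, 6aae857, df7fa84}.
That is 8 commits.

8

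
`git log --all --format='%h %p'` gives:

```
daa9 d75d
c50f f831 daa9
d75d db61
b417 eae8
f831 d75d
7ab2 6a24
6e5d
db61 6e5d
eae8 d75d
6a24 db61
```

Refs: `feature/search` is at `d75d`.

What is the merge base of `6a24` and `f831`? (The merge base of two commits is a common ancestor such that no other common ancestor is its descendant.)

Ancestors of 6a24: {6a24, 6e5d, db61}.
Ancestors of f831: {6e5d, d75d, db61, f831}.
Common ancestors: {6e5d, db61}.
Among these, db61 is not an ancestor of any other common ancestor — it is the merge base.

db61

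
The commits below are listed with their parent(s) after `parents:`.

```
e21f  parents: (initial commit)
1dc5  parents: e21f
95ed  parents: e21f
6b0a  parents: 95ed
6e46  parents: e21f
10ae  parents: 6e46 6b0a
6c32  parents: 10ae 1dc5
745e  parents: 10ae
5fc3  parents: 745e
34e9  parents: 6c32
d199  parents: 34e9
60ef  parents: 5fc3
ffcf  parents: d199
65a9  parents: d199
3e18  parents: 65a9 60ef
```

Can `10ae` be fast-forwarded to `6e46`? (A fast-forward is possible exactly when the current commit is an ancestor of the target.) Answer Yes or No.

A fast-forward from 10ae to 6e46 is possible iff 10ae is an ancestor of 6e46.
Ancestors of 6e46: {6e46, e21f}.
10ae is not among them, so fast-forward is not possible.

No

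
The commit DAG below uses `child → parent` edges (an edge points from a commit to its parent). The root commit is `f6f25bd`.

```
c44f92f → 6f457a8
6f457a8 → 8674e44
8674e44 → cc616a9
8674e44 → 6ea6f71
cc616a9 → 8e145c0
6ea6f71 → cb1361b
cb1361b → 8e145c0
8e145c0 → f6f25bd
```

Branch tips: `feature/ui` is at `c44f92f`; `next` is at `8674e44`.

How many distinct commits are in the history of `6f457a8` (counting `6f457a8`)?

Walking parent pointers from 6f457a8: reachable set = {6ea6f71, 6f457a8, 8674e44, 8e145c0, cb1361b, cc616a9, f6f25bd}.
That is 7 commits.

7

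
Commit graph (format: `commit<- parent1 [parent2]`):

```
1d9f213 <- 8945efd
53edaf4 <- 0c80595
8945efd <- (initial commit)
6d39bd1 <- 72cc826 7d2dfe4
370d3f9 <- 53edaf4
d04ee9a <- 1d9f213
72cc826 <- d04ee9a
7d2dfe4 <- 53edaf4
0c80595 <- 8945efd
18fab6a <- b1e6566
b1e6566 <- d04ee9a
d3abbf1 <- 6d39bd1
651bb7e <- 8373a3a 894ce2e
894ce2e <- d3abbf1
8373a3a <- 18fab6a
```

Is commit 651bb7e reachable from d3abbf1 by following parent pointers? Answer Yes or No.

Ancestors of d3abbf1: {0c80595, 1d9f213, 53edaf4, 6d39bd1, 72cc826, 7d2dfe4, 8945efd, d04ee9a, d3abbf1}.
651bb7e is not in that set, so it is not an ancestor of d3abbf1.

No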